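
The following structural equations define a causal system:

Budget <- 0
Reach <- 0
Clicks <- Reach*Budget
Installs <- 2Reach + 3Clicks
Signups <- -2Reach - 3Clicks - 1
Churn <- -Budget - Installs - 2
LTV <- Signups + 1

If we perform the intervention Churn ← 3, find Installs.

0

do(Churn=3) replaces the equation Churn <- -Budget - Installs - 2 with the constant Churn = 3.
No directed path runs from Churn to Installs, so Installs keeps its natural value.
Clicks = Reach*Budget  [with Reach=0, Budget=0]  = 0
Installs = 2Reach + 3Clicks  [with Reach=0, Clicks=0]  = 0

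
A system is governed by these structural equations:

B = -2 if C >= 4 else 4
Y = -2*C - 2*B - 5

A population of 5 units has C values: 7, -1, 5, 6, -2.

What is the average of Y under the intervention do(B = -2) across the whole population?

Under do(B=-2), B's equation is replaced by B=-2 for every unit. Per-unit Y: -15, 1, -11, -13, 3. Mean = -7.

-7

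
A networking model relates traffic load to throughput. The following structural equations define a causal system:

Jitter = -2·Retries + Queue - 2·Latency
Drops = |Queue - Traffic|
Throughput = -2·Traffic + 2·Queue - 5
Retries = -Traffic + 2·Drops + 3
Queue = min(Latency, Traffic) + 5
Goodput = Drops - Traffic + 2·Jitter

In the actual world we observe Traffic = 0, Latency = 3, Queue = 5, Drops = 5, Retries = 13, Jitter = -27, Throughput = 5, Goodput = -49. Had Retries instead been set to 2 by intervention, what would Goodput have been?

do(Retries=2) replaces the equation Retries = -Traffic + 2·Drops + 3 with the constant Retries = 2.
Queue = min(Latency, Traffic) + 5  [with Latency=3, Traffic=0]  = 5
Drops = |Queue - Traffic|  [with Queue=5, Traffic=0]  = 5
Jitter = -2·Retries + Queue - 2·Latency  [with Retries=2, Queue=5, Latency=3]  = -5
Goodput = Drops - Traffic + 2·Jitter  [with Drops=5, Traffic=0, Jitter=-5]  = -5

-5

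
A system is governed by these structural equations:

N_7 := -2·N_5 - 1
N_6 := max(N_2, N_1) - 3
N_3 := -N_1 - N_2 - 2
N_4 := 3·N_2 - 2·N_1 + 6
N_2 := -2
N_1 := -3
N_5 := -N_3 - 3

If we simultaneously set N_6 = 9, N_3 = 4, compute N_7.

Under do(N_6 = 9, N_3 = 4), each intervened variable's structural equation is replaced by its fixed value.
N_5 = -N_3 - 3  [with N_3=4]  = -7
N_7 = -2·N_5 - 1  [with N_5=-7]  = 13

13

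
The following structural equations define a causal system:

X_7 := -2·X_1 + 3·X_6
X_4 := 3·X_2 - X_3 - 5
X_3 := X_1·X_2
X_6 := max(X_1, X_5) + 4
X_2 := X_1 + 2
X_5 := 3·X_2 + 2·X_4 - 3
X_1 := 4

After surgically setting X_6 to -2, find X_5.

-7

do(X_6=-2) replaces the equation X_6 := max(X_1, X_5) + 4 with the constant X_6 = -2.
Since X_5 is not a descendant of the intervened variable, it is unaffected.
X_2 = X_1 + 2  [with X_1=4]  = 6
X_3 = X_1·X_2  [with X_1=4, X_2=6]  = 24
X_4 = 3·X_2 - X_3 - 5  [with X_2=6, X_3=24]  = -11
X_5 = 3·X_2 + 2·X_4 - 3  [with X_2=6, X_4=-11]  = -7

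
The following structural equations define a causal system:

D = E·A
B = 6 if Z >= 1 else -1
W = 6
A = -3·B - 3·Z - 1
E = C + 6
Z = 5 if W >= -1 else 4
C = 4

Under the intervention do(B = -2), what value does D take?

The intervention breaks the incoming arrows to B: B = 6 if Z >= 1 else -1 no longer applies, and B = -2.
Z = 5 if W >= -1 else 4  [with W=6]  = 5
E = C + 6  [with C=4]  = 10
A = -3·B - 3·Z - 1  [with B=-2, Z=5]  = -10
D = E·A  [with E=10, A=-10]  = -100

-100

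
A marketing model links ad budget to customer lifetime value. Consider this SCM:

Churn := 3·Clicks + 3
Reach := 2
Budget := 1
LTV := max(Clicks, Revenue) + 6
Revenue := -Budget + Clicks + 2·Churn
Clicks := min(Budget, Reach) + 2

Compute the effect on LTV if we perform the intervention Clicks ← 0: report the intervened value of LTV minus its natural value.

The intervention breaks the incoming arrows to Clicks: Clicks := min(Budget, Reach) + 2 no longer applies, and Clicks = 0.
Churn = 3·Clicks + 3  [with Clicks=0]  = 3
Revenue = -Budget + Clicks + 2·Churn  [with Budget=1, Clicks=0, Churn=3]  = 5
LTV = max(Clicks, Revenue) + 6  [with Clicks=0, Revenue=5]  = 11
Without intervention: Clicks = min(Budget, Reach) + 2  [with Budget=1, Reach=2]  = 3; Churn = 3·Clicks + 3  [with Clicks=3]  = 12; Revenue = -Budget + Clicks + 2·Churn  [with Budget=1, Clicks=3, Churn=12]  = 26; LTV = max(Clicks, Revenue) + 6  [with Clicks=3, Revenue=26]  = 32.
Change = 11 − 32 = -21.

-21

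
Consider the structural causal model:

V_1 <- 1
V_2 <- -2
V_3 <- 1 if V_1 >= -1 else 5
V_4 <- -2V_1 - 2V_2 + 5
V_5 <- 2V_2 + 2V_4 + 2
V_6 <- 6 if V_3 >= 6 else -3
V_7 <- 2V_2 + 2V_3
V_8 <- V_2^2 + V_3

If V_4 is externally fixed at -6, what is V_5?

Intervening sets V_4 = -6 and removes its equation (V_4 <- -2V_1 - 2V_2 + 5).
V_5 = 2V_2 + 2V_4 + 2  [with V_2=-2, V_4=-6]  = -14

-14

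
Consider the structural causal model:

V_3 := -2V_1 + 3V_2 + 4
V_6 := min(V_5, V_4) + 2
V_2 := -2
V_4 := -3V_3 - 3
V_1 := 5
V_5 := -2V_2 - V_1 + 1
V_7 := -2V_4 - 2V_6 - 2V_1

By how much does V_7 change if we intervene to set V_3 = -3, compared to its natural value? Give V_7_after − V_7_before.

The intervention breaks the incoming arrows to V_3: V_3 := -2V_1 + 3V_2 + 4 no longer applies, and V_3 = -3.
V_4 = -3V_3 - 3  [with V_3=-3]  = 6
V_5 = -2V_2 - V_1 + 1  [with V_2=-2, V_1=5]  = 0
V_6 = min(V_5, V_4) + 2  [with V_5=0, V_4=6]  = 2
V_7 = -2V_4 - 2V_6 - 2V_1  [with V_4=6, V_6=2, V_1=5]  = -26
Without intervention: V_3 = -2V_1 + 3V_2 + 4  [with V_1=5, V_2=-2]  = -12; V_4 = -3V_3 - 3  [with V_3=-12]  = 33; V_5 = -2V_2 - V_1 + 1  [with V_2=-2, V_1=5]  = 0; V_6 = min(V_5, V_4) + 2  [with V_5=0, V_4=33]  = 2; V_7 = -2V_4 - 2V_6 - 2V_1  [with V_4=33, V_6=2, V_1=5]  = -80.
Change = -26 − (-80) = 54.

54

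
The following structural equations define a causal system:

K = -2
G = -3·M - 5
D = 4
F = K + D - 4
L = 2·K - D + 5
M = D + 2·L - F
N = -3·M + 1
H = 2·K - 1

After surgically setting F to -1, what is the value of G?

do(F=-1) replaces the equation F = K + D - 4 with the constant F = -1.
L = 2·K - D + 5  [with K=-2, D=4]  = -3
M = D + 2·L - F  [with D=4, L=-3, F=-1]  = -1
G = -3·M - 5  [with M=-1]  = -2

-2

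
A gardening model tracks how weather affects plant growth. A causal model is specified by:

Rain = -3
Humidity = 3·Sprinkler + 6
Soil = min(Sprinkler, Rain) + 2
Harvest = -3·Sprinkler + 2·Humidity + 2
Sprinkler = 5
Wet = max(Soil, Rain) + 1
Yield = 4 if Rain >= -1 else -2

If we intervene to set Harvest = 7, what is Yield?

-2

Intervening sets Harvest = 7 and removes its equation (Harvest = -3·Sprinkler + 2·Humidity + 2).
Since Yield is not a descendant of the intervened variable, it is unaffected.
Yield = 4 if Rain >= -1 else -2  [with Rain=-3]  = -2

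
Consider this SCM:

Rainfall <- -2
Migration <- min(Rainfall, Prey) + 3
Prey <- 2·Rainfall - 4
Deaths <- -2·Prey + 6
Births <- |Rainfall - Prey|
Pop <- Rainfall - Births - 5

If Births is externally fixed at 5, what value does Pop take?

The intervention breaks the incoming arrows to Births: Births <- |Rainfall - Prey| no longer applies, and Births = 5.
Pop = Rainfall - Births - 5  [with Rainfall=-2, Births=5]  = -12

-12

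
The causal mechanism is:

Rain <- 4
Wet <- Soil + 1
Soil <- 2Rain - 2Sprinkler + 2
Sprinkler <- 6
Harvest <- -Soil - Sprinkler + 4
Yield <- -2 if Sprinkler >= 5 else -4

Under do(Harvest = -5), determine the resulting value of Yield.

do(Harvest=-5) replaces the equation Harvest <- -Soil - Sprinkler + 4 with the constant Harvest = -5.
Since Yield is not a descendant of the intervened variable, it is unaffected.
Yield = -2 if Sprinkler >= 5 else -4  [with Sprinkler=6]  = -2

-2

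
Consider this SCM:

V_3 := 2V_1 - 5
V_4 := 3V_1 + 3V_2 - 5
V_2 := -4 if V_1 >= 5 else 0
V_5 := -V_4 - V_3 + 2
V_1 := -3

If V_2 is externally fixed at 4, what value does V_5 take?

15

do(V_2=4) replaces the equation V_2 := -4 if V_1 >= 5 else 0 with the constant V_2 = 4.
V_3 = 2V_1 - 5  [with V_1=-3]  = -11
V_4 = 3V_1 + 3V_2 - 5  [with V_1=-3, V_2=4]  = -2
V_5 = -V_4 - V_3 + 2  [with V_4=-2, V_3=-11]  = 15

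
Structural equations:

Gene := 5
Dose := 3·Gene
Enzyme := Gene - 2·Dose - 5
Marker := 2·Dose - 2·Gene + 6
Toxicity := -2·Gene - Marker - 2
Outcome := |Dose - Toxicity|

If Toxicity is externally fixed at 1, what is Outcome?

The intervention breaks the incoming arrows to Toxicity: Toxicity := -2·Gene - Marker - 2 no longer applies, and Toxicity = 1.
Dose = 3·Gene  [with Gene=5]  = 15
Outcome = |Dose - Toxicity|  [with Dose=15, Toxicity=1]  = 14

14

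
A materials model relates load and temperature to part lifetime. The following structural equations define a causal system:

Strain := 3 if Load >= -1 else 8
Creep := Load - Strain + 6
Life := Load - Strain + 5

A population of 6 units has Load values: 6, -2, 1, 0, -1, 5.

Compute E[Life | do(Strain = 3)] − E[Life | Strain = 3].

-0.7

Every unit gets Strain=3 under the intervention. Life values become 8, 0, 3, 2, 1, 7; E[Life|do(Strain=3)] = 3.5.
Observing Strain=3 restricts to units where Strain's equation naturally yields 3: Load ∈ {6, 1, 0, -1, 5}. In that subpopulation Life = 8, 3, 2, 1, 7, mean 4.2.
Difference = 3.5 − 4.2 = -0.7.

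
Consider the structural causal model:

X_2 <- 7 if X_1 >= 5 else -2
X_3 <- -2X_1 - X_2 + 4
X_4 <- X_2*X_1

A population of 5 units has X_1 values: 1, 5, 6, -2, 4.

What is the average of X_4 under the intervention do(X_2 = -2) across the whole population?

-5.6

do(X_2=-2) breaks X_2's dependence on X_1. With X_2=-2 fixed, X_4 across the units is -2, -10, -12, 4, -8, mean -5.6.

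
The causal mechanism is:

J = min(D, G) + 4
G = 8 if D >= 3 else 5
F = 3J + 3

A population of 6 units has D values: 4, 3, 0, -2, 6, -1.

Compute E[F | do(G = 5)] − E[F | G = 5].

The intervention sets G=5 in all 6 units regardless of D. Recomputing F per unit gives 27, 24, 15, 9, 30, 12; average 19.5.
Observing G=5 restricts to units where G's equation naturally yields 5: D ∈ {0, -2, -1}. In that subpopulation F = 15, 9, 12, mean 12.
Difference = 19.5 − 12 = 7.5.

7.5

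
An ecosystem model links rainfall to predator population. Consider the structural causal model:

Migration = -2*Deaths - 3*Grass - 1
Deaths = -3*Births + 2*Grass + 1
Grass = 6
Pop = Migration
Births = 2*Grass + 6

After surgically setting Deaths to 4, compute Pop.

-27

do(Deaths=4) replaces the equation Deaths = -3*Births + 2*Grass + 1 with the constant Deaths = 4.
Migration = -2*Deaths - 3*Grass - 1  [with Deaths=4, Grass=6]  = -27
Pop = Migration  [with Migration=-27]  = -27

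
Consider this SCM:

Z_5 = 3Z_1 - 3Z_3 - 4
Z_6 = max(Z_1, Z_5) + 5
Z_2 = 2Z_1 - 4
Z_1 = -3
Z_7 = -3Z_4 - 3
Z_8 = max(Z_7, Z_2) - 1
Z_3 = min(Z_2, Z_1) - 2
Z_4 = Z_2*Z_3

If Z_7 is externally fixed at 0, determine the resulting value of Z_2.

-10

Under do(Z_7=0), the mechanism Z_7 = -3Z_4 - 3 is discarded; Z_7 is fixed at 0.
Z_2 is not downstream of the intervention, so its value is determined by the original equations.
Z_2 = 2Z_1 - 4  [with Z_1=-3]  = -10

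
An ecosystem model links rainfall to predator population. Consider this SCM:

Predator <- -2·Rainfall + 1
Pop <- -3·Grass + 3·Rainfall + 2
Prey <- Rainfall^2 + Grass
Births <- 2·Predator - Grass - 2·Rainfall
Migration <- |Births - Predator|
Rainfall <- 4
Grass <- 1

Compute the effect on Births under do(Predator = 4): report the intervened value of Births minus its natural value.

Intervening sets Predator = 4 and removes its equation (Predator <- -2·Rainfall + 1).
Births = 2·Predator - Grass - 2·Rainfall  [with Predator=4, Grass=1, Rainfall=4]  = -1
Without intervention: Predator = -2·Rainfall + 1  [with Rainfall=4]  = -7; Births = 2·Predator - Grass - 2·Rainfall  [with Predator=-7, Grass=1, Rainfall=4]  = -23.
Change = -1 − (-23) = 22.

22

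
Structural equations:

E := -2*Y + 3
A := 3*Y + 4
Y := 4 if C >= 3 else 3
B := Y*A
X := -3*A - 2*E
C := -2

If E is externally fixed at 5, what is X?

Intervening sets E = 5 and removes its equation (E := -2*Y + 3).
Y = 4 if C >= 3 else 3  [with C=-2]  = 3
A = 3*Y + 4  [with Y=3]  = 13
X = -3*A - 2*E  [with A=13, E=5]  = -49

-49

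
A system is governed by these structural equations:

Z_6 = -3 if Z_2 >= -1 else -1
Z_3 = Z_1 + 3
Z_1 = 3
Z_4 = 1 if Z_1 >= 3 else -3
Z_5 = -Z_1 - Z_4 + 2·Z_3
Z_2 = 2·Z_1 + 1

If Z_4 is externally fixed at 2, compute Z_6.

-3

Under do(Z_4=2), the mechanism Z_4 = 1 if Z_1 >= 3 else -3 is discarded; Z_4 is fixed at 2.
Since Z_6 is not a descendant of the intervened variable, it is unaffected.
Z_2 = 2·Z_1 + 1  [with Z_1=3]  = 7
Z_6 = -3 if Z_2 >= -1 else -1  [with Z_2=7]  = -3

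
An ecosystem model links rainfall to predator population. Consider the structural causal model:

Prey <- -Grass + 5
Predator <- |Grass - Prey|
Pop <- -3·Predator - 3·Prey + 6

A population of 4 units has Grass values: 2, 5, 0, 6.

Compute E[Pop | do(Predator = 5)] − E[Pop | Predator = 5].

The intervention sets Predator=5 in all 4 units regardless of Grass. Recomputing Pop per unit gives -18, -9, -24, -6; average -14.25.
E[Pop|Predator=5] averages over only the 2 units with Predator=5 (Grass = 5, 0): Pop = -9, -24, mean -16.5.
Difference = -14.25 − (-16.5) = 2.25.

2.25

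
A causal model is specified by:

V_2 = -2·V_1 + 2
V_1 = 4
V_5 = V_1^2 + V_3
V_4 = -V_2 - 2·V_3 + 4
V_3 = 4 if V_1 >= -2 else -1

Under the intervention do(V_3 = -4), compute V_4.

The intervention breaks the incoming arrows to V_3: V_3 = 4 if V_1 >= -2 else -1 no longer applies, and V_3 = -4.
V_2 = -2·V_1 + 2  [with V_1=4]  = -6
V_4 = -V_2 - 2·V_3 + 4  [with V_2=-6, V_3=-4]  = 18

18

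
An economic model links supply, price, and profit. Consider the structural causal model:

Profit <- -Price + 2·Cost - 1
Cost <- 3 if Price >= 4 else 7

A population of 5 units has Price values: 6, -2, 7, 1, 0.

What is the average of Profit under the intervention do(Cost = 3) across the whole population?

Under do(Cost=3), Cost's equation is replaced by Cost=3 for every unit. Per-unit Profit: -1, 7, -2, 4, 5. Mean = 2.6.

2.6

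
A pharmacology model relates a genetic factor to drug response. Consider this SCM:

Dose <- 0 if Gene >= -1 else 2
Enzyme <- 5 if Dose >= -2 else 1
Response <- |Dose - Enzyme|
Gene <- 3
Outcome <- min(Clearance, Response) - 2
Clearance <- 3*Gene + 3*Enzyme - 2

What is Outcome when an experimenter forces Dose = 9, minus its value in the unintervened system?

Under do(Dose=9), the mechanism Dose <- 0 if Gene >= -1 else 2 is discarded; Dose is fixed at 9.
Enzyme = 5 if Dose >= -2 else 1  [with Dose=9]  = 5
Response = |Dose - Enzyme|  [with Dose=9, Enzyme=5]  = 4
Clearance = 3*Gene + 3*Enzyme - 2  [with Gene=3, Enzyme=5]  = 22
Outcome = min(Clearance, Response) - 2  [with Clearance=22, Response=4]  = 2
Without intervention: Dose = 0 if Gene >= -1 else 2  [with Gene=3]  = 0; Enzyme = 5 if Dose >= -2 else 1  [with Dose=0]  = 5; Response = |Dose - Enzyme|  [with Dose=0, Enzyme=5]  = 5; Clearance = 3*Gene + 3*Enzyme - 2  [with Gene=3, Enzyme=5]  = 22; Outcome = min(Clearance, Response) - 2  [with Clearance=22, Response=5]  = 3.
Change = 2 − 3 = -1.

-1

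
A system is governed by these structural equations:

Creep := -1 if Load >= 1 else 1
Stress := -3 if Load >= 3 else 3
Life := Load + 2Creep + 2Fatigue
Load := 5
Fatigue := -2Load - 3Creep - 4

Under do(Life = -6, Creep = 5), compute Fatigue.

Under do(Life = -6, Creep = 5), each intervened variable's structural equation is replaced by its fixed value.
Fatigue = -2Load - 3Creep - 4  [with Load=5, Creep=5]  = -29

-29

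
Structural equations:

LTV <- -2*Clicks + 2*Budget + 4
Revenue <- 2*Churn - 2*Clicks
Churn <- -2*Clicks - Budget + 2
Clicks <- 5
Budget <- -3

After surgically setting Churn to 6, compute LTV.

do(Churn=6) replaces the equation Churn <- -2*Clicks - Budget + 2 with the constant Churn = 6.
LTV is not downstream of the intervention, so its value is determined by the original equations.
LTV = -2*Clicks + 2*Budget + 4  [with Clicks=5, Budget=-3]  = -12

-12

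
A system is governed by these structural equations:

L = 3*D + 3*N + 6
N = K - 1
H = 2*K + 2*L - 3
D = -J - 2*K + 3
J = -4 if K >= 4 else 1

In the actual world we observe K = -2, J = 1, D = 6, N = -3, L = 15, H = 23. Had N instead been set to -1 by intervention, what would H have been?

Under do(N=-1), the mechanism N = K - 1 is discarded; N is fixed at -1.
J = -4 if K >= 4 else 1  [with K=-2]  = 1
D = -J - 2*K + 3  [with J=1, K=-2]  = 6
L = 3*D + 3*N + 6  [with D=6, N=-1]  = 21
H = 2*K + 2*L - 3  [with K=-2, L=21]  = 35

35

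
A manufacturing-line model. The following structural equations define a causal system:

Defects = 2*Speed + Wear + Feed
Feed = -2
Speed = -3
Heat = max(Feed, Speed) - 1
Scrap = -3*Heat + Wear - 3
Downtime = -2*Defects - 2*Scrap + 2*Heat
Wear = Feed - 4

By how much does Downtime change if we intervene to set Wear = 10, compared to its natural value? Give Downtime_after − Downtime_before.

The intervention breaks the incoming arrows to Wear: Wear = Feed - 4 no longer applies, and Wear = 10.
Heat = max(Feed, Speed) - 1  [with Feed=-2, Speed=-3]  = -3
Defects = 2*Speed + Wear + Feed  [with Speed=-3, Wear=10, Feed=-2]  = 2
Scrap = -3*Heat + Wear - 3  [with Heat=-3, Wear=10]  = 16
Downtime = -2*Defects - 2*Scrap + 2*Heat  [with Defects=2, Scrap=16, Heat=-3]  = -42
Without intervention: Heat = max(Feed, Speed) - 1  [with Feed=-2, Speed=-3]  = -3; Wear = Feed - 4  [with Feed=-2]  = -6; Defects = 2*Speed + Wear + Feed  [with Speed=-3, Wear=-6, Feed=-2]  = -14; Scrap = -3*Heat + Wear - 3  [with Heat=-3, Wear=-6]  = 0; Downtime = -2*Defects - 2*Scrap + 2*Heat  [with Defects=-14, Scrap=0, Heat=-3]  = 22.
Change = -42 − 22 = -64.

-64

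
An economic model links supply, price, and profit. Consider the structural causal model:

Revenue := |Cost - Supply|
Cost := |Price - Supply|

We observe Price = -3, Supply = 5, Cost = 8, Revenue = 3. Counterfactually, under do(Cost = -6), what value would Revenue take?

11

The intervention breaks the incoming arrows to Cost: Cost := |Price - Supply| no longer applies, and Cost = -6.
Revenue = |Cost - Supply|  [with Cost=-6, Supply=5]  = 11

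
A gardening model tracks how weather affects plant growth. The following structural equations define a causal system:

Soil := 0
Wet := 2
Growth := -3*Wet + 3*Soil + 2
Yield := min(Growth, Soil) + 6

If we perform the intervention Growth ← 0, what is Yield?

The intervention breaks the incoming arrows to Growth: Growth := -3*Wet + 3*Soil + 2 no longer applies, and Growth = 0.
Yield = min(Growth, Soil) + 6  [with Growth=0, Soil=0]  = 6

6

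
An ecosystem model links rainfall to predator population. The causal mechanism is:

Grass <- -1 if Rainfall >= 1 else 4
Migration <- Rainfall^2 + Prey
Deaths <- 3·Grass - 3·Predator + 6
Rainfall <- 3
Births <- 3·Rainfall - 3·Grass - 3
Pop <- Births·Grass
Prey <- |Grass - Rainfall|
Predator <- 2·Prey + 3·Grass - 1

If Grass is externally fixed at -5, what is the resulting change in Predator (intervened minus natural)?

Under do(Grass=-5), the mechanism Grass <- -1 if Rainfall >= 1 else 4 is discarded; Grass is fixed at -5.
Prey = |Grass - Rainfall|  [with Grass=-5, Rainfall=3]  = 8
Predator = 2·Prey + 3·Grass - 1  [with Prey=8, Grass=-5]  = 0
Without intervention: Grass = -1 if Rainfall >= 1 else 4  [with Rainfall=3]  = -1; Prey = |Grass - Rainfall|  [with Grass=-1, Rainfall=3]  = 4; Predator = 2·Prey + 3·Grass - 1  [with Prey=4, Grass=-1]  = 4.
Change = 0 − 4 = -4.

-4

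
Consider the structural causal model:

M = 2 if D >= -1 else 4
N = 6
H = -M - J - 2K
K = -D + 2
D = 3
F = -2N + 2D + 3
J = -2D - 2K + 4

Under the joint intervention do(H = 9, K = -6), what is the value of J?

10

Setting H = 9, K = -6 by intervention discards those variables' equations.
J = -2D - 2K + 4  [with D=3, K=-6]  = 10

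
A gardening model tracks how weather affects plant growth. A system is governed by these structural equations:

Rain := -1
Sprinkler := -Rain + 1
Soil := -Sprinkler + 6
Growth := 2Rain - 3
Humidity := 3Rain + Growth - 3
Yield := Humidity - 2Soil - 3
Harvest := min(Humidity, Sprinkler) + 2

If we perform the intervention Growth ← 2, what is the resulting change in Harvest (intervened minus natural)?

7

The intervention breaks the incoming arrows to Growth: Growth := 2Rain - 3 no longer applies, and Growth = 2.
Sprinkler = -Rain + 1  [with Rain=-1]  = 2
Humidity = 3Rain + Growth - 3  [with Rain=-1, Growth=2]  = -4
Harvest = min(Humidity, Sprinkler) + 2  [with Humidity=-4, Sprinkler=2]  = -2
Without intervention: Sprinkler = -Rain + 1  [with Rain=-1]  = 2; Growth = 2Rain - 3  [with Rain=-1]  = -5; Humidity = 3Rain + Growth - 3  [with Rain=-1, Growth=-5]  = -11; Harvest = min(Humidity, Sprinkler) + 2  [with Humidity=-11, Sprinkler=2]  = -9.
Change = -2 − (-9) = 7.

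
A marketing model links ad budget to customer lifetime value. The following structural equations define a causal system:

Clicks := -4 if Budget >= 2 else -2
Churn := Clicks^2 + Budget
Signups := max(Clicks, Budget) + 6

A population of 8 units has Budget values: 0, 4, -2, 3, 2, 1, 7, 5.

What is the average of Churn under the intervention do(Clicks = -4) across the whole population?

do(Clicks=-4) breaks Clicks's dependence on Budget. With Clicks=-4 fixed, Churn across the units is 16, 20, 14, 19, 18, 17, 23, 21, mean 18.5.

18.5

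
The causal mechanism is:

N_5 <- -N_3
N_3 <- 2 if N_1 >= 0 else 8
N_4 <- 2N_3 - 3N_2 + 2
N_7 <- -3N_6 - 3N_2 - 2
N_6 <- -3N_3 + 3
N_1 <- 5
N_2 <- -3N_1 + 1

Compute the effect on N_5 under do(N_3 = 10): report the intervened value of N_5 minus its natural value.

-8

do(N_3=10) replaces the equation N_3 <- 2 if N_1 >= 0 else 8 with the constant N_3 = 10.
N_5 = -N_3  [with N_3=10]  = -10
Without intervention: N_3 = 2 if N_1 >= 0 else 8  [with N_1=5]  = 2; N_5 = -N_3  [with N_3=2]  = -2.
Change = -10 − (-2) = -8.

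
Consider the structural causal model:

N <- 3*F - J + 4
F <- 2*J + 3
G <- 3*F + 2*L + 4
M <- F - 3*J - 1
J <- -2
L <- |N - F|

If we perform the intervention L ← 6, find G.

13

Intervening sets L = 6 and removes its equation (L <- |N - F|).
F = 2*J + 3  [with J=-2]  = -1
G = 3*F + 2*L + 4  [with F=-1, L=6]  = 13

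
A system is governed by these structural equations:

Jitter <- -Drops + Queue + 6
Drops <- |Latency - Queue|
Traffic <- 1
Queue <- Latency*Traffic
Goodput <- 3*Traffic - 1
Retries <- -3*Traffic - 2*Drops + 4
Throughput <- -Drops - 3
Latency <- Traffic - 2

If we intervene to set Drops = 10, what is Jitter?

-5

Under do(Drops=10), the mechanism Drops <- |Latency - Queue| is discarded; Drops is fixed at 10.
Latency = Traffic - 2  [with Traffic=1]  = -1
Queue = Latency*Traffic  [with Latency=-1, Traffic=1]  = -1
Jitter = -Drops + Queue + 6  [with Drops=10, Queue=-1]  = -5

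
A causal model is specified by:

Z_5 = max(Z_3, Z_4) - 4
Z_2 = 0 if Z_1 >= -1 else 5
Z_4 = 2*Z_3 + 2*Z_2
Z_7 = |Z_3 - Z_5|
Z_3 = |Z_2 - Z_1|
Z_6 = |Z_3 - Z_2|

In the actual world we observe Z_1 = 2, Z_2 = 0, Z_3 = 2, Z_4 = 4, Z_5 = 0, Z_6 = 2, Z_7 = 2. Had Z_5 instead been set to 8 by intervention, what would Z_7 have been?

6

Under do(Z_5=8), the mechanism Z_5 = max(Z_3, Z_4) - 4 is discarded; Z_5 is fixed at 8.
Z_2 = 0 if Z_1 >= -1 else 5  [with Z_1=2]  = 0
Z_3 = |Z_2 - Z_1|  [with Z_2=0, Z_1=2]  = 2
Z_7 = |Z_3 - Z_5|  [with Z_3=2, Z_5=8]  = 6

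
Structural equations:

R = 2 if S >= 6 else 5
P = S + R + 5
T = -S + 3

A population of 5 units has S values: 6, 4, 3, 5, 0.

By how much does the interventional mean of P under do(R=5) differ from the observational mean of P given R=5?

The intervention sets R=5 in all 5 units regardless of S. Recomputing P per unit gives 16, 14, 13, 15, 10; average 13.6.
E[P|R=5] averages over only the 4 units with R=5 (S = 4, 3, 5, 0): P = 14, 13, 15, 10, mean 13.
Difference = 13.6 − 13 = 0.6.

0.6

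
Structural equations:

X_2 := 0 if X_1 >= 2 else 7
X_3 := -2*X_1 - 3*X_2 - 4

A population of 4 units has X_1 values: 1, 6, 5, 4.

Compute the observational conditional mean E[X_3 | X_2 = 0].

Observing X_2=0 restricts to units where X_2's equation naturally yields 0: X_1 ∈ {6, 5, 4}. In that subpopulation X_3 = -16, -14, -12, mean -14.

-14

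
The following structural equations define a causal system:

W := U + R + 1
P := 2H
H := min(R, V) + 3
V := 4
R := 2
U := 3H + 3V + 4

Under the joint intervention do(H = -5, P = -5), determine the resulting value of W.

4

Setting H = -5, P = -5 by intervention discards those variables' equations.
U = 3H + 3V + 4  [with H=-5, V=4]  = 1
W = U + R + 1  [with U=1, R=2]  = 4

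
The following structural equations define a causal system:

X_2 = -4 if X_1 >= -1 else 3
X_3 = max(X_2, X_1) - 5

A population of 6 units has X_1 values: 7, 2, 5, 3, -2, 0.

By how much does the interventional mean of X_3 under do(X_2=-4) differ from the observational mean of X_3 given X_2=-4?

Under do(X_2=-4), X_2's equation is replaced by X_2=-4 for every unit. Per-unit X_3: 2, -3, 0, -2, -7, -5. Mean = -2.5.
Observing X_2=-4 restricts to units where X_2's equation naturally yields -4: X_1 ∈ {7, 2, 5, 3, 0}. In that subpopulation X_3 = 2, -3, 0, -2, -5, mean -1.6.
Difference = -2.5 − (-1.6) = -0.9.

-0.9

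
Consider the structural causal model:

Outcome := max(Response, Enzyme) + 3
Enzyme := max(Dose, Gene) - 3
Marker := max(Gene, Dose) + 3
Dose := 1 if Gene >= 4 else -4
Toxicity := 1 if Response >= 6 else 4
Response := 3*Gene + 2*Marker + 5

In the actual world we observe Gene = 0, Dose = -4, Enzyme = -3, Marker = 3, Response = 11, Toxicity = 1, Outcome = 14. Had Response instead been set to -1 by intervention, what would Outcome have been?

Under do(Response=-1), the mechanism Response := 3*Gene + 2*Marker + 5 is discarded; Response is fixed at -1.
Dose = 1 if Gene >= 4 else -4  [with Gene=0]  = -4
Enzyme = max(Dose, Gene) - 3  [with Dose=-4, Gene=0]  = -3
Outcome = max(Response, Enzyme) + 3  [with Response=-1, Enzyme=-3]  = 2

2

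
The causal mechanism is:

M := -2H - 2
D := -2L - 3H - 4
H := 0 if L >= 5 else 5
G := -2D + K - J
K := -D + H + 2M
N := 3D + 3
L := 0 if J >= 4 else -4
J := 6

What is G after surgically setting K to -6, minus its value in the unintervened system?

Intervening sets K = -6 and removes its equation (K := -D + H + 2M).
L = 0 if J >= 4 else -4  [with J=6]  = 0
H = 0 if L >= 5 else 5  [with L=0]  = 5
D = -2L - 3H - 4  [with L=0, H=5]  = -19
G = -2D + K - J  [with D=-19, K=-6, J=6]  = 26
Without intervention: L = 0 if J >= 4 else -4  [with J=6]  = 0; H = 0 if L >= 5 else 5  [with L=0]  = 5; D = -2L - 3H - 4  [with L=0, H=5]  = -19; M = -2H - 2  [with H=5]  = -12; K = -D + H + 2M  [with D=-19, H=5, M=-12]  = 0; G = -2D + K - J  [with D=-19, K=0, J=6]  = 32.
Change = 26 − 32 = -6.

-6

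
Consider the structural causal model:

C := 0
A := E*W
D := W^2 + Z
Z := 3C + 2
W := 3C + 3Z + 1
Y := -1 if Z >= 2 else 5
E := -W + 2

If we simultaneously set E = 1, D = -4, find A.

Under do(E = 1, D = -4), each intervened variable's structural equation is replaced by its fixed value.
Z = 3C + 2  [with C=0]  = 2
W = 3C + 3Z + 1  [with C=0, Z=2]  = 7
A = E*W  [with E=1, W=7]  = 7

7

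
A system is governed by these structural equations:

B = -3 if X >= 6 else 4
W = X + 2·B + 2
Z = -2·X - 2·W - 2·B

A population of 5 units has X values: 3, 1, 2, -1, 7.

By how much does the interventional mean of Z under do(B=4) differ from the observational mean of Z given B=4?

Every unit gets B=4 under the intervention. Z values become -40, -32, -36, -24, -56; E[Z|do(B=4)] = -37.6.
Conditioning on B=4 selects the 4 unit(s) with X ∈ {3, 1, 2, -1}. Their Z values: -40, -32, -36, -24. Mean = -33.
Difference = -37.6 − (-33) = -4.6.

-4.6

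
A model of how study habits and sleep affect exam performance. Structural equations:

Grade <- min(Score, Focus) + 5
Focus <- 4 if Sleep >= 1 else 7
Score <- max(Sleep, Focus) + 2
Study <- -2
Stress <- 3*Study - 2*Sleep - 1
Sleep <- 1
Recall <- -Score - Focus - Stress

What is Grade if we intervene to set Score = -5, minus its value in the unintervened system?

-9

Under do(Score=-5), the mechanism Score <- max(Sleep, Focus) + 2 is discarded; Score is fixed at -5.
Focus = 4 if Sleep >= 1 else 7  [with Sleep=1]  = 4
Grade = min(Score, Focus) + 5  [with Score=-5, Focus=4]  = 0
Without intervention: Focus = 4 if Sleep >= 1 else 7  [with Sleep=1]  = 4; Score = max(Sleep, Focus) + 2  [with Sleep=1, Focus=4]  = 6; Grade = min(Score, Focus) + 5  [with Score=6, Focus=4]  = 9.
Change = 0 − 9 = -9.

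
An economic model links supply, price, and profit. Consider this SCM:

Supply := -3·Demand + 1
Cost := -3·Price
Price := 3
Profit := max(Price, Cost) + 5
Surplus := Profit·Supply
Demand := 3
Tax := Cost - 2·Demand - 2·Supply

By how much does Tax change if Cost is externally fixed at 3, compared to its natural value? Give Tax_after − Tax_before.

12

Intervening sets Cost = 3 and removes its equation (Cost := -3·Price).
Supply = -3·Demand + 1  [with Demand=3]  = -8
Tax = Cost - 2·Demand - 2·Supply  [with Cost=3, Demand=3, Supply=-8]  = 13
Without intervention: Supply = -3·Demand + 1  [with Demand=3]  = -8; Cost = -3·Price  [with Price=3]  = -9; Tax = Cost - 2·Demand - 2·Supply  [with Cost=-9, Demand=3, Supply=-8]  = 1.
Change = 13 − 1 = 12.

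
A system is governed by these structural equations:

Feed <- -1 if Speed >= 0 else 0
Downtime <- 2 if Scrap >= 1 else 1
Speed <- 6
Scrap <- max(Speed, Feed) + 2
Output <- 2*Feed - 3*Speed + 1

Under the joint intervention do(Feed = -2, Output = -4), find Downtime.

2

Setting Feed = -2, Output = -4 by intervention discards those variables' equations.
Scrap = max(Speed, Feed) + 2  [with Speed=6, Feed=-2]  = 8
Downtime = 2 if Scrap >= 1 else 1  [with Scrap=8]  = 2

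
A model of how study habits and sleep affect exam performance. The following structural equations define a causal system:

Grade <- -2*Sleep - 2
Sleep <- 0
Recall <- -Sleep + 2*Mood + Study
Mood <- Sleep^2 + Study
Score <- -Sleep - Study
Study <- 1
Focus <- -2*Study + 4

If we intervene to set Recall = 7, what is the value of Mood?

do(Recall=7) replaces the equation Recall <- -Sleep + 2*Mood + Study with the constant Recall = 7.
Since Mood is not a descendant of the intervened variable, it is unaffected.
Mood = Sleep^2 + Study  [with Sleep=0, Study=1]  = 1

1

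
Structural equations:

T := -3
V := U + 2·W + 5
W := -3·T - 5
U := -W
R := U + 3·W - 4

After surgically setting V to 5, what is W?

4

The intervention breaks the incoming arrows to V: V := U + 2·W + 5 no longer applies, and V = 5.
Since W is not a descendant of the intervened variable, it is unaffected.
W = -3·T - 5  [with T=-3]  = 4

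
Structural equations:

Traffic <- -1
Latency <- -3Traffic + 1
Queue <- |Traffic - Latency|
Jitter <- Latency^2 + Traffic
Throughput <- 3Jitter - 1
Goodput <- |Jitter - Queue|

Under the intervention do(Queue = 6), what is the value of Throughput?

44

do(Queue=6) replaces the equation Queue <- |Traffic - Latency| with the constant Queue = 6.
Throughput is not downstream of the intervention, so its value is determined by the original equations.
Latency = -3Traffic + 1  [with Traffic=-1]  = 4
Jitter = Latency^2 + Traffic  [with Latency=4, Traffic=-1]  = 15
Throughput = 3Jitter - 1  [with Jitter=15]  = 44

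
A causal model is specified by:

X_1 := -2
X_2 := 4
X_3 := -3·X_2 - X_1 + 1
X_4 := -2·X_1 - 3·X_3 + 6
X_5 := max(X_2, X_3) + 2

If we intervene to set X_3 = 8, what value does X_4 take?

The intervention breaks the incoming arrows to X_3: X_3 := -3·X_2 - X_1 + 1 no longer applies, and X_3 = 8.
X_4 = -2·X_1 - 3·X_3 + 6  [with X_1=-2, X_3=8]  = -14

-14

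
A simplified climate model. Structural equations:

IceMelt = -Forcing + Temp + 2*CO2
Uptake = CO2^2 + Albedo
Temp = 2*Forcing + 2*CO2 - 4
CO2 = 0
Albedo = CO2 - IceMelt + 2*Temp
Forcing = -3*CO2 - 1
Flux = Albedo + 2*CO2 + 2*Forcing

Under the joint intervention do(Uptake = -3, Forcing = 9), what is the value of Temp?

14

Under do(Uptake = -3, Forcing = 9), each intervened variable's structural equation is replaced by its fixed value.
Temp = 2*Forcing + 2*CO2 - 4  [with Forcing=9, CO2=0]  = 14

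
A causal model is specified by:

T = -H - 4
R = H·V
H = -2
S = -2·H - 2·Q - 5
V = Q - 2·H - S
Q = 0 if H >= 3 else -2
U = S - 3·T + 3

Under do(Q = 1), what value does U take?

6

Under do(Q=1), the mechanism Q = 0 if H >= 3 else -2 is discarded; Q is fixed at 1.
S = -2·H - 2·Q - 5  [with H=-2, Q=1]  = -3
T = -H - 4  [with H=-2]  = -2
U = S - 3·T + 3  [with S=-3, T=-2]  = 6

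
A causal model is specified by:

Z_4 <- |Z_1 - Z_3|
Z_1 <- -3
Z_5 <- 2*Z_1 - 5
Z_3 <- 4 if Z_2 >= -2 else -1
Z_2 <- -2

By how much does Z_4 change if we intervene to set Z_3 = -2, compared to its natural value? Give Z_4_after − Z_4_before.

The intervention breaks the incoming arrows to Z_3: Z_3 <- 4 if Z_2 >= -2 else -1 no longer applies, and Z_3 = -2.
Z_4 = |Z_1 - Z_3|  [with Z_1=-3, Z_3=-2]  = 1
Without intervention: Z_3 = 4 if Z_2 >= -2 else -1  [with Z_2=-2]  = 4; Z_4 = |Z_1 - Z_3|  [with Z_1=-3, Z_3=4]  = 7.
Change = 1 − 7 = -6.

-6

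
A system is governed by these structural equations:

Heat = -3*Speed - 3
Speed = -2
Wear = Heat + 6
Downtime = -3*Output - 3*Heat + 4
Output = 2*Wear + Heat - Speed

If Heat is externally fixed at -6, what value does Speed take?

Under do(Heat=-6), the mechanism Heat = -3*Speed - 3 is discarded; Heat is fixed at -6.
Speed is not downstream of the intervention, so its value is determined by the original equations.

-2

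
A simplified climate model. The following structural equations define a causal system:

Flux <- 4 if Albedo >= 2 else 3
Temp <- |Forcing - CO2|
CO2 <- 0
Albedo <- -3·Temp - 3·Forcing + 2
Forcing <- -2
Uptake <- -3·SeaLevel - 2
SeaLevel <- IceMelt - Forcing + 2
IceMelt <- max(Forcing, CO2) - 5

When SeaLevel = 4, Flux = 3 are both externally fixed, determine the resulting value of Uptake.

The joint intervention fixes SeaLevel = 4, Flux = 3, removing each variable's own equation.
Uptake = -3·SeaLevel - 2  [with SeaLevel=4]  = -14

-14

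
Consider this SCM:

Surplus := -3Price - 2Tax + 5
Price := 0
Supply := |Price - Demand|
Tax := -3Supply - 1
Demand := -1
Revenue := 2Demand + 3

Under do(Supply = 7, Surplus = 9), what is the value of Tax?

The joint intervention fixes Supply = 7, Surplus = 9, removing each variable's own equation.
Tax = -3Supply - 1  [with Supply=7]  = -22

-22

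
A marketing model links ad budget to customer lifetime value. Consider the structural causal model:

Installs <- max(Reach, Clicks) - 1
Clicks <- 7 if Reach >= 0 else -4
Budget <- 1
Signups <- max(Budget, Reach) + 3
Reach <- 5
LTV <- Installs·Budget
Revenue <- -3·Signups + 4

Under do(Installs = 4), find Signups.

8

Intervening sets Installs = 4 and removes its equation (Installs <- max(Reach, Clicks) - 1).
No directed path runs from Installs to Signups, so Signups keeps its natural value.
Signups = max(Budget, Reach) + 3  [with Budget=1, Reach=5]  = 8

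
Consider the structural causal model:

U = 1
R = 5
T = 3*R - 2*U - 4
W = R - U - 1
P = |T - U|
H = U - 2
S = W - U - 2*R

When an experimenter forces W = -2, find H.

-1

Under do(W=-2), the mechanism W = R - U - 1 is discarded; W is fixed at -2.
Since H is not a descendant of the intervened variable, it is unaffected.
H = U - 2  [with U=1]  = -1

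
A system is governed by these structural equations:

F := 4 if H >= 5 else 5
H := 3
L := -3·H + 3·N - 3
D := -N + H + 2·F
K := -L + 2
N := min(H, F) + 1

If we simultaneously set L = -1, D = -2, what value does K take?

3

The joint intervention fixes L = -1, D = -2, removing each variable's own equation.
K = -L + 2  [with L=-1]  = 3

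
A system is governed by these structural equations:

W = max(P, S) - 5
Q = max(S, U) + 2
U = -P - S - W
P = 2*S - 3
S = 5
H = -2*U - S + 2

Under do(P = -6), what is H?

Under do(P=-6), the mechanism P = 2*S - 3 is discarded; P is fixed at -6.
W = max(P, S) - 5  [with P=-6, S=5]  = 0
U = -P - S - W  [with P=-6, S=5, W=0]  = 1
H = -2*U - S + 2  [with U=1, S=5]  = -5

-5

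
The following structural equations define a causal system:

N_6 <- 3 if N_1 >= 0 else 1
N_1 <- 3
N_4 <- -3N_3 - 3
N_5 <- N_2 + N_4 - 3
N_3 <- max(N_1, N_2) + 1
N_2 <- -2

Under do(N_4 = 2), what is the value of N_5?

Intervening sets N_4 = 2 and removes its equation (N_4 <- -3N_3 - 3).
N_5 = N_2 + N_4 - 3  [with N_2=-2, N_4=2]  = -3

-3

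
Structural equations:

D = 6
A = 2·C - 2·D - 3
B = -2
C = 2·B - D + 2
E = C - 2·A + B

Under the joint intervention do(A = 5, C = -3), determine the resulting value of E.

-15

The joint intervention fixes A = 5, C = -3, removing each variable's own equation.
E = C - 2·A + B  [with C=-3, A=5, B=-2]  = -15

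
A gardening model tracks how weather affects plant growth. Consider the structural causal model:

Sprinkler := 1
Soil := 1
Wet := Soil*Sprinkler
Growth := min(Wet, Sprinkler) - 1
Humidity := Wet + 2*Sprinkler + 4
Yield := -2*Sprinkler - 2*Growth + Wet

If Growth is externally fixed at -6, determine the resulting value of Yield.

11

Under do(Growth=-6), the mechanism Growth := min(Wet, Sprinkler) - 1 is discarded; Growth is fixed at -6.
Wet = Soil*Sprinkler  [with Soil=1, Sprinkler=1]  = 1
Yield = -2*Sprinkler - 2*Growth + Wet  [with Sprinkler=1, Growth=-6, Wet=1]  = 11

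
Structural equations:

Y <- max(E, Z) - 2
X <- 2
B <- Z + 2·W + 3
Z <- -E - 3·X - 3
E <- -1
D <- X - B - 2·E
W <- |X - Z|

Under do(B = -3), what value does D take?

The intervention breaks the incoming arrows to B: B <- Z + 2·W + 3 no longer applies, and B = -3.
D = X - B - 2·E  [with X=2, B=-3, E=-1]  = 7

7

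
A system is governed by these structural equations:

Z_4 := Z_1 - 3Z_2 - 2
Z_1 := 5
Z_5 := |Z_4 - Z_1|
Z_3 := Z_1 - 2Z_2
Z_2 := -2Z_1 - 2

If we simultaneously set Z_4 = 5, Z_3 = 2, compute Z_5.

The joint intervention fixes Z_4 = 5, Z_3 = 2, removing each variable's own equation.
Z_5 = |Z_4 - Z_1|  [with Z_4=5, Z_1=5]  = 0

0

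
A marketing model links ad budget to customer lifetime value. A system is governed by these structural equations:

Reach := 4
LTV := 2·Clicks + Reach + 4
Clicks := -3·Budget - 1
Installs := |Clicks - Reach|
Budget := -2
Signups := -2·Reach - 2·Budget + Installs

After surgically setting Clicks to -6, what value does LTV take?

-4

The intervention breaks the incoming arrows to Clicks: Clicks := -3·Budget - 1 no longer applies, and Clicks = -6.
LTV = 2·Clicks + Reach + 4  [with Clicks=-6, Reach=4]  = -4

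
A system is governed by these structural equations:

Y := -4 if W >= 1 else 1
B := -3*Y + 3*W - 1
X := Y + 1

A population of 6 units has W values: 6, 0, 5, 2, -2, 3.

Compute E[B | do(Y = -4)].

18

The intervention sets Y=-4 in all 6 units regardless of W. Recomputing B per unit gives 29, 11, 26, 17, 5, 20; average 18.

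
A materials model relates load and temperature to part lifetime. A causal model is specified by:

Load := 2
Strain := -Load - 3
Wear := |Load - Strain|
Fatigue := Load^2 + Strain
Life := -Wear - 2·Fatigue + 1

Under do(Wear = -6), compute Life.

9

do(Wear=-6) replaces the equation Wear := |Load - Strain| with the constant Wear = -6.
Strain = -Load - 3  [with Load=2]  = -5
Fatigue = Load^2 + Strain  [with Load=2, Strain=-5]  = -1
Life = -Wear - 2·Fatigue + 1  [with Wear=-6, Fatigue=-1]  = 9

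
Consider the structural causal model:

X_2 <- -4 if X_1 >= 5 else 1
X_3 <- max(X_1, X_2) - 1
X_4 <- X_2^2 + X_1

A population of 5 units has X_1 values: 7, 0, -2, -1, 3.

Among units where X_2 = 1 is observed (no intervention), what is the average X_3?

0.5

Conditioning on X_2=1 selects the 4 unit(s) with X_1 ∈ {0, -2, -1, 3}. Their X_3 values: 0, 0, 0, 2. Mean = 0.5.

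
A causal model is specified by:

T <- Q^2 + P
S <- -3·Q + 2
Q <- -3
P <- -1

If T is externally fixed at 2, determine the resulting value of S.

The intervention breaks the incoming arrows to T: T <- Q^2 + P no longer applies, and T = 2.
S is not downstream of the intervention, so its value is determined by the original equations.
S = -3·Q + 2  [with Q=-3]  = 11

11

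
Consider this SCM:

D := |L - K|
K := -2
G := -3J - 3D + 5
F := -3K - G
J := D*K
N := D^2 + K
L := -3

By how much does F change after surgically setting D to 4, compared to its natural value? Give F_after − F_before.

The intervention breaks the incoming arrows to D: D := |L - K| no longer applies, and D = 4.
J = D*K  [with D=4, K=-2]  = -8
G = -3J - 3D + 5  [with J=-8, D=4]  = 17
F = -3K - G  [with K=-2, G=17]  = -11
Without intervention: D = |L - K|  [with L=-3, K=-2]  = 1; J = D*K  [with D=1, K=-2]  = -2; G = -3J - 3D + 5  [with J=-2, D=1]  = 8; F = -3K - G  [with K=-2, G=8]  = -2.
Change = -11 − (-2) = -9.

-9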